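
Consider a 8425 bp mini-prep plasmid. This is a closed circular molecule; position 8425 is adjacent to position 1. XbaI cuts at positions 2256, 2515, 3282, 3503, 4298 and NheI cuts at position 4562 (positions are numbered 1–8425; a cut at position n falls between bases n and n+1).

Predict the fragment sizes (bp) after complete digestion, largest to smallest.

Combined cut positions (sorted): 2256, 2515, 3282, 3503, 4298, 4562.
Circular molecule, 6 cuts → 6 fragments:
  2515 − 2256 = 259 bp
  3282 − 2515 = 767 bp
  3503 − 3282 = 221 bp
  4298 − 3503 = 795 bp
  4562 − 4298 = 264 bp
  wrap: 8425 − 4562 + 2256 = 6119 bp
Sorted largest to smallest: 6119, 795, 767, 264, 259, 221 bp.

6119, 795, 767, 264, 259, 221 bp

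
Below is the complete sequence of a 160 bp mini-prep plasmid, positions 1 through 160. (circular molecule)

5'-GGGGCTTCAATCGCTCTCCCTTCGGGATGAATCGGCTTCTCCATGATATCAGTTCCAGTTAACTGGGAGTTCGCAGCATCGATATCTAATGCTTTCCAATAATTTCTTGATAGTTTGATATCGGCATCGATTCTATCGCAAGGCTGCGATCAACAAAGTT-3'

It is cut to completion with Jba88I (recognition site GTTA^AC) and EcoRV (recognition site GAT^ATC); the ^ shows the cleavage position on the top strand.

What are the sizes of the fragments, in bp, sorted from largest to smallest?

88, 36, 22, 14 bp

The Jba88I site (GTTAAC) starts at position 58.
Jba88I cuts after base 4 of each site, so after position 61.
EcoRV sites (GATATC) start at positions 45, 81, 117.
EcoRV cuts after base 3 of each site, so after positions 47, 83, 119.
Combined cut positions: 47, 61, 83, 119.
Circular molecule, 4 cuts → 4 fragments:
  48–61 → 14 bp
  62–83 → 22 bp
  84–119 → 36 bp
  120–160 then 1–47 → 41 + 47 = 88 bp
Sorted largest to smallest: 88, 36, 22, 14 bp.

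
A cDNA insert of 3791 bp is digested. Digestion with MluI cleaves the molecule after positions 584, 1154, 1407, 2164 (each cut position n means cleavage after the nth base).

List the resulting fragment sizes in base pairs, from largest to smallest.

1627, 757, 584, 570, 253 bp

Linear molecule, 4 cuts → 5 fragments:
  584 − 0 = 584 bp
  1154 − 584 = 570 bp
  1407 − 1154 = 253 bp
  2164 − 1407 = 757 bp
  3791 − 2164 = 1627 bp
Sorted largest to smallest: 1627, 757, 584, 570, 253 bp.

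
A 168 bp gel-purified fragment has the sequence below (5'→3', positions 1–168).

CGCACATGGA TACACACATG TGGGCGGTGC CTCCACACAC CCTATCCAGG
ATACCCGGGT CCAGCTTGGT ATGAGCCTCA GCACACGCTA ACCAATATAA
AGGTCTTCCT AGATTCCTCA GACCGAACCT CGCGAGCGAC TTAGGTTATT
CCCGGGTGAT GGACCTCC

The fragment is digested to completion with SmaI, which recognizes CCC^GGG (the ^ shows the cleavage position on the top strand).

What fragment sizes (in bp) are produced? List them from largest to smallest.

97, 56, 15 bp

SmaI sites (CCCGGG) start at positions 54, 151.
SmaI cuts after base 3 of each site, so after positions 56, 153.
Linear molecule, 2 cuts → 3 fragments:
  1–56 → 56 bp
  57–153 → 97 bp
  154–168 → 15 bp
Sorted largest to smallest: 97, 56, 15 bp.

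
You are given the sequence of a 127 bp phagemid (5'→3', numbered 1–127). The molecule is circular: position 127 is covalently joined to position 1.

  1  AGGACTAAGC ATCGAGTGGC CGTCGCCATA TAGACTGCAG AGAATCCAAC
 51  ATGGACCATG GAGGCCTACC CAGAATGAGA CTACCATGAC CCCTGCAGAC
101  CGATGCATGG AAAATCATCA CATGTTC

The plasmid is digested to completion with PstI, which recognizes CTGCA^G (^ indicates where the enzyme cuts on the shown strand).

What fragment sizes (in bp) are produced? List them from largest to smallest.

69, 58 bp

PstI sites (CTGCAG) start at positions 35, 93.
PstI cuts after base 5 of each site (before the last base), so after positions 39, 97.
Circular molecule, 2 cuts → 2 fragments:
  40–97 → 58 bp
  98–127 then 1–39 → 30 + 39 = 69 bp
Sorted largest to smallest: 69, 58 bp.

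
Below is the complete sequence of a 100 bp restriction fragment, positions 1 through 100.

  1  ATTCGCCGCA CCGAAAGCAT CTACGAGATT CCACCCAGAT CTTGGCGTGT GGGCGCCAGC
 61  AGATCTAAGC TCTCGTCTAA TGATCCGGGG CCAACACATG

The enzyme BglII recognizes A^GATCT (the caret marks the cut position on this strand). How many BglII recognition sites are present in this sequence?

2

AGATCT occurs starting at positions 37, 61.
BglII cuts at 2 sites.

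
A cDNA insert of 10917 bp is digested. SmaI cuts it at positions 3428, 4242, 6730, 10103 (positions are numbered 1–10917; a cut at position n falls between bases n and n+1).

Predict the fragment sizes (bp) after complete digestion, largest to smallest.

3428, 3373, 2488, 814, 814 bp

Linear molecule, 4 cuts → 5 fragments:
  3428 − 0 = 3428 bp
  4242 − 3428 = 814 bp
  6730 − 4242 = 2488 bp
  10103 − 6730 = 3373 bp
  10917 − 10103 = 814 bp
Sorted largest to smallest: 3428, 3373, 2488, 814, 814 bp.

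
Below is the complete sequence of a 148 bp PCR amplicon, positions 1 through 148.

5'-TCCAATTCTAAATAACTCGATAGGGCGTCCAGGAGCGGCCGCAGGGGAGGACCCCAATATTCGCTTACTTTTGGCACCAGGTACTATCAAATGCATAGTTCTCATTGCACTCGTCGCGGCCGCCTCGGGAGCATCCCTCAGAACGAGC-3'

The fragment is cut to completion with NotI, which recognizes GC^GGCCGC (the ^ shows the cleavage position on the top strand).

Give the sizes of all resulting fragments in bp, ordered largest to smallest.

NotI sites (GCGGCCGC) start at positions 35, 116.
NotI cuts after base 2 of each site, so after positions 36, 117.
Linear molecule, 2 cuts → 3 fragments:
  1–36 → 36 bp
  37–117 → 81 bp
  118–148 → 31 bp
Sorted largest to smallest: 81, 36, 31 bp.

81, 36, 31 bp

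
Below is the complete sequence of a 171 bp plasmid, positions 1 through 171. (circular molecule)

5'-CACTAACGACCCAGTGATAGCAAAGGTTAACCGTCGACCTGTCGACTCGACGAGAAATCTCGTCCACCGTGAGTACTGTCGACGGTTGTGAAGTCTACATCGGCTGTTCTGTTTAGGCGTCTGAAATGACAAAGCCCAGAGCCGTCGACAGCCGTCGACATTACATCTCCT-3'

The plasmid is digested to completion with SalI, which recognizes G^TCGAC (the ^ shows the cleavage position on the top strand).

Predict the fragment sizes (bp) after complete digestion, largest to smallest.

66, 50, 37, 10, 8 bp

SalI sites (GTCGAC) start at positions 33, 41, 78, 144, 154.
SalI cuts after the first base of each site, so after positions 33, 41, 78, 144, 154.
Circular molecule, 5 cuts → 5 fragments:
  34–41 → 8 bp
  42–78 → 37 bp
  79–144 → 66 bp
  145–154 → 10 bp
  155–171 then 1–33 → 17 + 33 = 50 bp
Sorted largest to smallest: 66, 50, 37, 10, 8 bp.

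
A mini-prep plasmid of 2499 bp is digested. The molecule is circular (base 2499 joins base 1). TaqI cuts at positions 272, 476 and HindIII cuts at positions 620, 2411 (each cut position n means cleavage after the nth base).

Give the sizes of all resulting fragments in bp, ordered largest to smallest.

1791, 360, 204, 144 bp

Combined cut positions (sorted): 272, 476, 620, 2411.
Circular molecule, 4 cuts → 4 fragments:
  476 − 272 = 204 bp
  620 − 476 = 144 bp
  2411 − 620 = 1791 bp
  wrap: 2499 − 2411 + 272 = 360 bp
Sorted largest to smallest: 1791, 360, 204, 144 bp.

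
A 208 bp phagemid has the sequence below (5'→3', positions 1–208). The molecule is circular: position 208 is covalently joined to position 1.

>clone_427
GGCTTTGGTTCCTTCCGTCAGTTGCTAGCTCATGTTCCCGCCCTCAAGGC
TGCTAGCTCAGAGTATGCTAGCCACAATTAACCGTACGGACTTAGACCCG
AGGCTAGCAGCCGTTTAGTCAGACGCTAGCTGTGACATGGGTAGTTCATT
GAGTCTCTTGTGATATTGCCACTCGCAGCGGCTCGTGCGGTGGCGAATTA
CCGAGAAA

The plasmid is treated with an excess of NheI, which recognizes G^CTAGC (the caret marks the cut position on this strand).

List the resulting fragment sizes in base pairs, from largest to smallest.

107, 36, 28, 22, 15 bp

NheI sites (GCTAGC) start at positions 24, 52, 67, 103, 125.
NheI cuts after the first base of each site, so after positions 24, 52, 67, 103, 125.
Circular molecule, 5 cuts → 5 fragments:
  25–52 → 28 bp
  53–67 → 15 bp
  68–103 → 36 bp
  104–125 → 22 bp
  126–208 then 1–24 → 83 + 24 = 107 bp
Sorted largest to smallest: 107, 36, 28, 22, 15 bp.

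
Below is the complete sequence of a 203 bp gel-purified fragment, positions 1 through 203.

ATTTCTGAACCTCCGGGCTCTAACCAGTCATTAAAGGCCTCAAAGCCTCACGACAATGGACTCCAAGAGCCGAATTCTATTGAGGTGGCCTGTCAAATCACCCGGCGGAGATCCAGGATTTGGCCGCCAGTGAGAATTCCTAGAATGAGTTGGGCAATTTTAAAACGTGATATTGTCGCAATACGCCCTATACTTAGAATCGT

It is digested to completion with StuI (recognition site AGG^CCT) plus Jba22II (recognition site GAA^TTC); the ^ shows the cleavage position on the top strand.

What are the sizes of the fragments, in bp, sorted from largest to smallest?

67, 62, 37, 37 bp

The StuI site (AGGCCT) starts at position 35.
StuI cuts after base 3 of each site, so after position 37.
Jba22II sites (GAATTC) start at positions 72, 134.
Jba22II cuts after base 3 of each site, so after positions 74, 136.
Combined cut positions: 37, 74, 136.
Linear molecule, 3 cuts → 4 fragments:
  1–37 → 37 bp
  38–74 → 37 bp
  75–136 → 62 bp
  137–203 → 67 bp
Sorted largest to smallest: 67, 62, 37, 37 bp.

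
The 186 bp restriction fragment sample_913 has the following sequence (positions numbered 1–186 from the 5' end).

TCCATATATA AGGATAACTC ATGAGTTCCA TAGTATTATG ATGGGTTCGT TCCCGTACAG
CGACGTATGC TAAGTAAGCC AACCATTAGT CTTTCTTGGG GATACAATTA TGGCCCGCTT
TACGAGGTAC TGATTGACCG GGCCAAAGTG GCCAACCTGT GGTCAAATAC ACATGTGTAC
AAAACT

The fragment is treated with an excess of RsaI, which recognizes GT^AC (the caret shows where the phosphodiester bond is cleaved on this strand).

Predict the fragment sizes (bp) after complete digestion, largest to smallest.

RsaI sites (GTAC) start at positions 55, 127, 177.
RsaI cuts after base 2 of each site, so after positions 56, 128, 178.
Linear molecule, 3 cuts → 4 fragments:
  1–56 → 56 bp
  57–128 → 72 bp
  129–178 → 50 bp
  179–186 → 8 bp
Sorted largest to smallest: 72, 56, 50, 8 bp.

72, 56, 50, 8 bp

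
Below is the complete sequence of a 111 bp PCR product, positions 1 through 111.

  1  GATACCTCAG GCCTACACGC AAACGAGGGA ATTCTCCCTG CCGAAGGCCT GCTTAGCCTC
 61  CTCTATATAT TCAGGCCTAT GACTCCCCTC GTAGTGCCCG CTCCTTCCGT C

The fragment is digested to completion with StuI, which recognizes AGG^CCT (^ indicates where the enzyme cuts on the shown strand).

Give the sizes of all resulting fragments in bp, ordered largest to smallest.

36, 36, 28, 11 bp

StuI sites (AGGCCT) start at positions 9, 45, 73.
StuI cuts after base 3 of each site, so after positions 11, 47, 75.
Linear molecule, 3 cuts → 4 fragments:
  1–11 → 11 bp
  12–47 → 36 bp
  48–75 → 28 bp
  76–111 → 36 bp
Sorted largest to smallest: 36, 36, 28, 11 bp.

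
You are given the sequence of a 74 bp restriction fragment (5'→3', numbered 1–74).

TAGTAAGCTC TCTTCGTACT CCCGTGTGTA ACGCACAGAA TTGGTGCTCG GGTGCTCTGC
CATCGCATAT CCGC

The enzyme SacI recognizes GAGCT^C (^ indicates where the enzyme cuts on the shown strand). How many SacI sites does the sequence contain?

No occurrence of GAGCTC is present in the sequence.
SacI does not cut: 0 sites.

0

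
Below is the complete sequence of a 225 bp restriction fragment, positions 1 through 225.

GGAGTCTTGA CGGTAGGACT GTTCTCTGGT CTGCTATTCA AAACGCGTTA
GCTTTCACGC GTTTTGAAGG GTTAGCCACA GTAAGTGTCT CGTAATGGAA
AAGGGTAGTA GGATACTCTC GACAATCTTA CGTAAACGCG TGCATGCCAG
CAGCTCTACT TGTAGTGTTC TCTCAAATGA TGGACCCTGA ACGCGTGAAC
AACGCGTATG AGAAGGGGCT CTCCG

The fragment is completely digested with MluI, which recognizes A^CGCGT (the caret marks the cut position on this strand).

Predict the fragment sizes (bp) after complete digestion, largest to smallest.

MluI sites (ACGCGT) start at positions 43, 57, 136, 191, 202.
MluI cuts after the first base of each site, so after positions 43, 57, 136, 191, 202.
Linear molecule, 5 cuts → 6 fragments:
  1–43 → 43 bp
  44–57 → 14 bp
  58–136 → 79 bp
  137–191 → 55 bp
  192–202 → 11 bp
  203–225 → 23 bp
Sorted largest to smallest: 79, 55, 43, 23, 14, 11 bp.

79, 55, 43, 23, 14, 11 bp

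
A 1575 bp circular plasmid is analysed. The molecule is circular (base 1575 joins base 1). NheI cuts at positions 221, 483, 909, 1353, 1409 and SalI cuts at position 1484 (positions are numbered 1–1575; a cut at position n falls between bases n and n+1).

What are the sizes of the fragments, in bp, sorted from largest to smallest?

Combined cut positions (sorted): 221, 483, 909, 1353, 1409, 1484.
Circular molecule, 6 cuts → 6 fragments:
  483 − 221 = 262 bp
  909 − 483 = 426 bp
  1353 − 909 = 444 bp
  1409 − 1353 = 56 bp
  1484 − 1409 = 75 bp
  wrap: 1575 − 1484 + 221 = 312 bp
Sorted largest to smallest: 444, 426, 312, 262, 75, 56 bp.

444, 426, 312, 262, 75, 56 bp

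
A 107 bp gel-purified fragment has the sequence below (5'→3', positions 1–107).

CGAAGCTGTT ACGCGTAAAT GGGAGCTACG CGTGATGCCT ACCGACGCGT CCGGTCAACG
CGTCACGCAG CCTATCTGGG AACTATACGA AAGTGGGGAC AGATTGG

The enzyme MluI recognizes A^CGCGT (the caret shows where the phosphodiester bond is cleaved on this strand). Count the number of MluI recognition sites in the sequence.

ACGCGT occurs starting at positions 11, 28, 45, 58.
MluI cuts at 4 sites.

4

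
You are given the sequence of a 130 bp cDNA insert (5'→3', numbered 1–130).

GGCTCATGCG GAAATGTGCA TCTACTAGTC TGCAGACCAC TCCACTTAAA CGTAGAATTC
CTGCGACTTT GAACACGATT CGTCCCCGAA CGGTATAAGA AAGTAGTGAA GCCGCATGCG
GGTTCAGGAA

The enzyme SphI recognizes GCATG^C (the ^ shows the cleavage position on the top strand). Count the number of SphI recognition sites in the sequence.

GCATGC occurs starting at position 114.
SphI cuts at 1 site.

1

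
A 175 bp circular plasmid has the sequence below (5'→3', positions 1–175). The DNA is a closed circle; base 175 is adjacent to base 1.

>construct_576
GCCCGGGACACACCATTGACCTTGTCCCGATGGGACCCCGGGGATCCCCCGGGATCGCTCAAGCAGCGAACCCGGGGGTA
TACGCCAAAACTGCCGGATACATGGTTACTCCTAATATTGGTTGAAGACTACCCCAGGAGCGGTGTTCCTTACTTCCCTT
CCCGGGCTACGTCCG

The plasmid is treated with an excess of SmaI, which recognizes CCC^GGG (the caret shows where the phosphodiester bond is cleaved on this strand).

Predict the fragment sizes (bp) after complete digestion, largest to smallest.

SmaI sites (CCCGGG) start at positions 2, 37, 48, 71, 161.
SmaI cuts after base 3 of each site, so after positions 4, 39, 50, 73, 163.
Circular molecule, 5 cuts → 5 fragments:
  5–39 → 35 bp
  40–50 → 11 bp
  51–73 → 23 bp
  74–163 → 90 bp
  164–175 then 1–4 → 12 + 4 = 16 bp
Sorted largest to smallest: 90, 35, 23, 16, 11 bp.

90, 35, 23, 16, 11 bp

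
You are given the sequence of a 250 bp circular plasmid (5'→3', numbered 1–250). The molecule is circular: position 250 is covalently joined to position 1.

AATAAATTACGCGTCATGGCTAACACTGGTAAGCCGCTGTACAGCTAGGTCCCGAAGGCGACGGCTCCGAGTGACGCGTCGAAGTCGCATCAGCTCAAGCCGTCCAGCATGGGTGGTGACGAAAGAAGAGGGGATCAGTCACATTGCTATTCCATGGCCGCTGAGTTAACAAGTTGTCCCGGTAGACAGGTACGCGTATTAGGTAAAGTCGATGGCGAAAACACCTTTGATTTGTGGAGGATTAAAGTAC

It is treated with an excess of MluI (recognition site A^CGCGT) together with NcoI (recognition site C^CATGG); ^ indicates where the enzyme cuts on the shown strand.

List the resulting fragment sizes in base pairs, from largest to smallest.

MluI sites (ACGCGT) start at positions 9, 74, 192.
MluI cuts after the first base of each site, so after positions 9, 74, 192.
The NcoI site (CCATGG) starts at position 152.
NcoI cuts after the first base of each site, so after position 152.
Combined cut positions: 9, 74, 152, 192.
Circular molecule, 4 cuts → 4 fragments:
  10–74 → 65 bp
  75–152 → 78 bp
  153–192 → 40 bp
  193–250 then 1–9 → 58 + 9 = 67 bp
Sorted largest to smallest: 78, 67, 65, 40 bp.

78, 67, 65, 40 bp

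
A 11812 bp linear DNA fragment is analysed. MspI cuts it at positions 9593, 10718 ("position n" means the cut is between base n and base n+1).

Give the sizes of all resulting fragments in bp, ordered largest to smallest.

9593, 1125, 1094 bp

Linear molecule, 2 cuts → 3 fragments:
  9593 − 0 = 9593 bp
  10718 − 9593 = 1125 bp
  11812 − 10718 = 1094 bp
Sorted largest to smallest: 9593, 1125, 1094 bp.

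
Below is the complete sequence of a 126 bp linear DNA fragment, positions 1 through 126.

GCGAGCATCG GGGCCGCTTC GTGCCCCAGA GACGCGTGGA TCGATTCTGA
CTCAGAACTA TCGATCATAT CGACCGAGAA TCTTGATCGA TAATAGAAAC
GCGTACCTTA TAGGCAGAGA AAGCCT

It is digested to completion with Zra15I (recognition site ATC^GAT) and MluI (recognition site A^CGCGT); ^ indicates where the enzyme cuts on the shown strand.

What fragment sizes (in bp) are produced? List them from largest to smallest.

32, 27, 26, 20, 11, 10 bp

Zra15I sites (ATCGAT) start at positions 40, 60, 86.
Zra15I cuts after base 3 of each site, so after positions 42, 62, 88.
MluI sites (ACGCGT) start at positions 32, 99.
MluI cuts after the first base of each site, so after positions 32, 99.
Combined cut positions: 32, 42, 62, 88, 99.
Linear molecule, 5 cuts → 6 fragments:
  1–32 → 32 bp
  33–42 → 10 bp
  43–62 → 20 bp
  63–88 → 26 bp
  89–99 → 11 bp
  100–126 → 27 bp
Sorted largest to smallest: 32, 27, 26, 20, 11, 10 bp.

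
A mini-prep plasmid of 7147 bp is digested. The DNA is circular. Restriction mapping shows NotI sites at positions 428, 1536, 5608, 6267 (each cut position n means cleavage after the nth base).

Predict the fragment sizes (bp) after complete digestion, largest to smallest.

4072, 1308, 1108, 659 bp

Circular molecule, 4 cuts → 4 fragments:
  1536 − 428 = 1108 bp
  5608 − 1536 = 4072 bp
  6267 − 5608 = 659 bp
  wrap: 7147 − 6267 + 428 = 1308 bp
Sorted largest to smallest: 4072, 1308, 1108, 659 bp.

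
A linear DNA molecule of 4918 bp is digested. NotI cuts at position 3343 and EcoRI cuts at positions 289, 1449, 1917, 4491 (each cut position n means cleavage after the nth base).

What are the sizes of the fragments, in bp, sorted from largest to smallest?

1426, 1160, 1148, 468, 427, 289 bp

Combined cut positions (sorted): 289, 1449, 1917, 3343, 4491.
Linear molecule, 5 cuts → 6 fragments:
  289 − 0 = 289 bp
  1449 − 289 = 1160 bp
  1917 − 1449 = 468 bp
  3343 − 1917 = 1426 bp
  4491 − 3343 = 1148 bp
  4918 − 4491 = 427 bp
Sorted largest to smallest: 1426, 1160, 1148, 468, 427, 289 bp.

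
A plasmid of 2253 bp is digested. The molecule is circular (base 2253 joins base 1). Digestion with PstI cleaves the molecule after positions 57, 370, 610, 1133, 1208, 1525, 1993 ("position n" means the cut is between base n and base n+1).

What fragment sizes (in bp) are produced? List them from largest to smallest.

523, 468, 317, 317, 313, 240, 75 bp

Circular molecule, 7 cuts → 7 fragments:
  370 − 57 = 313 bp
  610 − 370 = 240 bp
  1133 − 610 = 523 bp
  1208 − 1133 = 75 bp
  1525 − 1208 = 317 bp
  1993 − 1525 = 468 bp
  wrap: 2253 − 1993 + 57 = 317 bp
Sorted largest to smallest: 523, 468, 317, 317, 313, 240, 75 bp.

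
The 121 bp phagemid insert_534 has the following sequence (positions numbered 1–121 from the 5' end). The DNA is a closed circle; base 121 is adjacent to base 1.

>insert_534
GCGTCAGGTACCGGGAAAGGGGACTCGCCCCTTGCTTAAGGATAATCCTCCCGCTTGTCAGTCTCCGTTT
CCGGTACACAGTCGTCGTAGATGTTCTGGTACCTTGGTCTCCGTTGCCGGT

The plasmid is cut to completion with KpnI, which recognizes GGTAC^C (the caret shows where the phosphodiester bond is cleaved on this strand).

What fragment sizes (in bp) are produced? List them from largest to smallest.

91, 30 bp

KpnI sites (GGTACC) start at positions 7, 98.
KpnI cuts after base 5 of each site (before the last base), so after positions 11, 102.
Circular molecule, 2 cuts → 2 fragments:
  12–102 → 91 bp
  103–121 then 1–11 → 19 + 11 = 30 bp
Sorted largest to smallest: 91, 30 bp.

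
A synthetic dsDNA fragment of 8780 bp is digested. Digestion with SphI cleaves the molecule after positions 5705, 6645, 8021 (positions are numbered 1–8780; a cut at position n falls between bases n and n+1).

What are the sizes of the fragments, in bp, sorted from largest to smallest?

5705, 1376, 940, 759 bp

Linear molecule, 3 cuts → 4 fragments:
  5705 − 0 = 5705 bp
  6645 − 5705 = 940 bp
  8021 − 6645 = 1376 bp
  8780 − 8021 = 759 bp
Sorted largest to smallest: 5705, 1376, 940, 759 bp.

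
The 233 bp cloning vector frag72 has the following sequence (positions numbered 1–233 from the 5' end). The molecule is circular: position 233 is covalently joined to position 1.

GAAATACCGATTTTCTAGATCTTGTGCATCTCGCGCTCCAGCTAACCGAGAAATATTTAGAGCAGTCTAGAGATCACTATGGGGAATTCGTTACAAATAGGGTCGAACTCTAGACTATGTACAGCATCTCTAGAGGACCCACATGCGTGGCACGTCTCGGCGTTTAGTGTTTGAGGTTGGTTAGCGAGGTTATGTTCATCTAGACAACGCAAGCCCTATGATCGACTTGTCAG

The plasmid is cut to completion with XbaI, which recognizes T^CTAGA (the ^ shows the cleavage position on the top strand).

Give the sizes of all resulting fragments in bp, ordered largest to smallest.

XbaI sites (TCTAGA) start at positions 14, 66, 109, 129, 199.
XbaI cuts after the first base of each site, so after positions 14, 66, 109, 129, 199.
Circular molecule, 5 cuts → 5 fragments:
  15–66 → 52 bp
  67–109 → 43 bp
  110–129 → 20 bp
  130–199 → 70 bp
  200–233 then 1–14 → 34 + 14 = 48 bp
Sorted largest to smallest: 70, 52, 48, 43, 20 bp.

70, 52, 48, 43, 20 bp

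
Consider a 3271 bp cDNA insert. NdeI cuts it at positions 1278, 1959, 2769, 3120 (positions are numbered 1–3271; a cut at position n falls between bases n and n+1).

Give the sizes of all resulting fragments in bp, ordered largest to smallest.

1278, 810, 681, 351, 151 bp

Linear molecule, 4 cuts → 5 fragments:
  1278 − 0 = 1278 bp
  1959 − 1278 = 681 bp
  2769 − 1959 = 810 bp
  3120 − 2769 = 351 bp
  3271 − 3120 = 151 bp
Sorted largest to smallest: 1278, 810, 681, 351, 151 bp.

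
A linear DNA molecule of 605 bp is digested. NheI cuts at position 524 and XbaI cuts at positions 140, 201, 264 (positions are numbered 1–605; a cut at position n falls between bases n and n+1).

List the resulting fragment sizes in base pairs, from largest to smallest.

Combined cut positions (sorted): 140, 201, 264, 524.
Linear molecule, 4 cuts → 5 fragments:
  140 − 0 = 140 bp
  201 − 140 = 61 bp
  264 − 201 = 63 bp
  524 − 264 = 260 bp
  605 − 524 = 81 bp
Sorted largest to smallest: 260, 140, 81, 63, 61 bp.

260, 140, 81, 63, 61 bp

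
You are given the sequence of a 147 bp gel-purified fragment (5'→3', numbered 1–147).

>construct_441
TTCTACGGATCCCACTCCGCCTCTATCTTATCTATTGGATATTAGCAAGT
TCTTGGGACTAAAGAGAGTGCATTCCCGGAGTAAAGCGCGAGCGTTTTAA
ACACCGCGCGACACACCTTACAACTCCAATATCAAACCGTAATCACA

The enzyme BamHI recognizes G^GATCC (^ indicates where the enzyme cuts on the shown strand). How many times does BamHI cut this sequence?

1

GGATCC occurs starting at position 7.
BamHI cuts at 1 site.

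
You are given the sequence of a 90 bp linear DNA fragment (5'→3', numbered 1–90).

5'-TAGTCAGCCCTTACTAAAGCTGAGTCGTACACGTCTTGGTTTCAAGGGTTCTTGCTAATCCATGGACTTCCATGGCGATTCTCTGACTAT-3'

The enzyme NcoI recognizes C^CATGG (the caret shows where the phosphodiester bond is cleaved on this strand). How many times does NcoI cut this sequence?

2

CCATGG occurs starting at positions 60, 70.
NcoI cuts at 2 sites.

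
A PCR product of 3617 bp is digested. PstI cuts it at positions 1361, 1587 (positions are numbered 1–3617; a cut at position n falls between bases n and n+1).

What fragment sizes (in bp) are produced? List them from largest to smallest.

Linear molecule, 2 cuts → 3 fragments:
  1361 − 0 = 1361 bp
  1587 − 1361 = 226 bp
  3617 − 1587 = 2030 bp
Sorted largest to smallest: 2030, 1361, 226 bp.

2030, 1361, 226 bp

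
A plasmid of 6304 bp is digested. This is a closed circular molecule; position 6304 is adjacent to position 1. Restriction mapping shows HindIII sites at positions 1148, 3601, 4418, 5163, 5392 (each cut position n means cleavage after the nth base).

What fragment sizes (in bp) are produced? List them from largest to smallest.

Circular molecule, 5 cuts → 5 fragments:
  3601 − 1148 = 2453 bp
  4418 − 3601 = 817 bp
  5163 − 4418 = 745 bp
  5392 − 5163 = 229 bp
  wrap: 6304 − 5392 + 1148 = 2060 bp
Sorted largest to smallest: 2453, 2060, 817, 745, 229 bp.

2453, 2060, 817, 745, 229 bp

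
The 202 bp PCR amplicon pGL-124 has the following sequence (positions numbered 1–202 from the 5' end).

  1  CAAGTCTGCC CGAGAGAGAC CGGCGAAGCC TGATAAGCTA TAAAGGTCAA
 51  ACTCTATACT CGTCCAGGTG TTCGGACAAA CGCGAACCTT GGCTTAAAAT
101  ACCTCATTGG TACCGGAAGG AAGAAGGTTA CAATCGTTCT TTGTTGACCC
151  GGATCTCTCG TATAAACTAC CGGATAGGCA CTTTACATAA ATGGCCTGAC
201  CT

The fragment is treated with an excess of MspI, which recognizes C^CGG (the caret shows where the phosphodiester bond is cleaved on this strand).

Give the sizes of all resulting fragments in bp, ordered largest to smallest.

93, 36, 32, 21, 20 bp

MspI sites (CCGG) start at positions 20, 113, 149, 170.
MspI cuts after the first base of each site, so after positions 20, 113, 149, 170.
Linear molecule, 4 cuts → 5 fragments:
  1–20 → 20 bp
  21–113 → 93 bp
  114–149 → 36 bp
  150–170 → 21 bp
  171–202 → 32 bp
Sorted largest to smallest: 93, 36, 32, 21, 20 bp.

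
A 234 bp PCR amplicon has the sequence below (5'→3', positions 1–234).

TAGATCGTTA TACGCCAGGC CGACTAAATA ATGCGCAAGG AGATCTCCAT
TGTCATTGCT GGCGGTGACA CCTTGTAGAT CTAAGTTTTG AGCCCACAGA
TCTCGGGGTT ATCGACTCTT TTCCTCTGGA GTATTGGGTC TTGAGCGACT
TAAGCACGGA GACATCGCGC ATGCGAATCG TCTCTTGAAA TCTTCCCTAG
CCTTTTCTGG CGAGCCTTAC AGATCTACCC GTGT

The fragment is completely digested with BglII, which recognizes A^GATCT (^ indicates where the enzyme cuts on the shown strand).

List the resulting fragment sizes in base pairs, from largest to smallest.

123, 41, 36, 21, 13 bp

BglII sites (AGATCT) start at positions 41, 77, 98, 221.
BglII cuts after the first base of each site, so after positions 41, 77, 98, 221.
Linear molecule, 4 cuts → 5 fragments:
  1–41 → 41 bp
  42–77 → 36 bp
  78–98 → 21 bp
  99–221 → 123 bp
  222–234 → 13 bp
Sorted largest to smallest: 123, 41, 36, 21, 13 bp.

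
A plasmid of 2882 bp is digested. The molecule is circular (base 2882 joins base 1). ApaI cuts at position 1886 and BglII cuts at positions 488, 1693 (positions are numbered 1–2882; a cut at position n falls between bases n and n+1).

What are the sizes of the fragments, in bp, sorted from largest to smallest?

1484, 1205, 193 bp

Combined cut positions (sorted): 488, 1693, 1886.
Circular molecule, 3 cuts → 3 fragments:
  1693 − 488 = 1205 bp
  1886 − 1693 = 193 bp
  wrap: 2882 − 1886 + 488 = 1484 bp
Sorted largest to smallest: 1484, 1205, 193 bp.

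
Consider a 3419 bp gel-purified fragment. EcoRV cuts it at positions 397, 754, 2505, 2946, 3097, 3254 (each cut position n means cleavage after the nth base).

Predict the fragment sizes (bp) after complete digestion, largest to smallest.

1751, 441, 397, 357, 165, 157, 151 bp

Linear molecule, 6 cuts → 7 fragments:
  397 − 0 = 397 bp
  754 − 397 = 357 bp
  2505 − 754 = 1751 bp
  2946 − 2505 = 441 bp
  3097 − 2946 = 151 bp
  3254 − 3097 = 157 bp
  3419 − 3254 = 165 bp
Sorted largest to smallest: 1751, 441, 397, 357, 165, 157, 151 bp.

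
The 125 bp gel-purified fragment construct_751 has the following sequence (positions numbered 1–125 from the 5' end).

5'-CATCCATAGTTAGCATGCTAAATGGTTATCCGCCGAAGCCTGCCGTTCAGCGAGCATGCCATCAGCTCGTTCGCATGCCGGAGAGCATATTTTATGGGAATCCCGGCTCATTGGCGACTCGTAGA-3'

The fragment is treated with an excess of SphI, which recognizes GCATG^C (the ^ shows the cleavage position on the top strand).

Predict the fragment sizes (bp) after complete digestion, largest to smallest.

SphI sites (GCATGC) start at positions 13, 54, 73.
SphI cuts after base 5 of each site (before the last base), so after positions 17, 58, 77.
Linear molecule, 3 cuts → 4 fragments:
  1–17 → 17 bp
  18–58 → 41 bp
  59–77 → 19 bp
  78–125 → 48 bp
Sorted largest to smallest: 48, 41, 19, 17 bp.

48, 41, 19, 17 bp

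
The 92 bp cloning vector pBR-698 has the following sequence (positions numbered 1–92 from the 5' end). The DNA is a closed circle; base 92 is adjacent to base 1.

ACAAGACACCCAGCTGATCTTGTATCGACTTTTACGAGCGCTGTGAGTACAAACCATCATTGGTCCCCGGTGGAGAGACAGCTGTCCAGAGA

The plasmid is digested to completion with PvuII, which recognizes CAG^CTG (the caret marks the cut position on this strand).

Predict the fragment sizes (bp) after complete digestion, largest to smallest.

68, 24 bp

PvuII sites (CAGCTG) start at positions 11, 79.
PvuII cuts after base 3 of each site, so after positions 13, 81.
Circular molecule, 2 cuts → 2 fragments:
  14–81 → 68 bp
  82–92 then 1–13 → 11 + 13 = 24 bp
Sorted largest to smallest: 68, 24 bp.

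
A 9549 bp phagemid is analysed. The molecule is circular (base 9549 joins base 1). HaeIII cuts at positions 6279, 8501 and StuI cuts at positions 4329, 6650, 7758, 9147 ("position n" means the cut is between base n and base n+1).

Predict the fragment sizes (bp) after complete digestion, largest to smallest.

Combined cut positions (sorted): 4329, 6279, 6650, 7758, 8501, 9147.
Circular molecule, 6 cuts → 6 fragments:
  6279 − 4329 = 1950 bp
  6650 − 6279 = 371 bp
  7758 − 6650 = 1108 bp
  8501 − 7758 = 743 bp
  9147 − 8501 = 646 bp
  wrap: 9549 − 9147 + 4329 = 4731 bp
Sorted largest to smallest: 4731, 1950, 1108, 743, 646, 371 bp.

4731, 1950, 1108, 743, 646, 371 bp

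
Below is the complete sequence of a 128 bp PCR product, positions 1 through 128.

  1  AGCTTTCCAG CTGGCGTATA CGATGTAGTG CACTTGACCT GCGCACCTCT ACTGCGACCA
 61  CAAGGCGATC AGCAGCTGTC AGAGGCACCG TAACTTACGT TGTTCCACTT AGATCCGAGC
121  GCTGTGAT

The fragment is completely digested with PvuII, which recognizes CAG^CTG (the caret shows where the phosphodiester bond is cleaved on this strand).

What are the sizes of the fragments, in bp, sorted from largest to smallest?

65, 53, 10 bp

PvuII sites (CAGCTG) start at positions 8, 73.
PvuII cuts after base 3 of each site, so after positions 10, 75.
Linear molecule, 2 cuts → 3 fragments:
  1–10 → 10 bp
  11–75 → 65 bp
  76–128 → 53 bp
Sorted largest to smallest: 65, 53, 10 bp.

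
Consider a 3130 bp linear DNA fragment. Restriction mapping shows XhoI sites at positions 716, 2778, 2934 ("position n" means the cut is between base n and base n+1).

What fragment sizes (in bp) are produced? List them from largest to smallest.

Linear molecule, 3 cuts → 4 fragments:
  716 − 0 = 716 bp
  2778 − 716 = 2062 bp
  2934 − 2778 = 156 bp
  3130 − 2934 = 196 bp
Sorted largest to smallest: 2062, 716, 196, 156 bp.

2062, 716, 196, 156 bp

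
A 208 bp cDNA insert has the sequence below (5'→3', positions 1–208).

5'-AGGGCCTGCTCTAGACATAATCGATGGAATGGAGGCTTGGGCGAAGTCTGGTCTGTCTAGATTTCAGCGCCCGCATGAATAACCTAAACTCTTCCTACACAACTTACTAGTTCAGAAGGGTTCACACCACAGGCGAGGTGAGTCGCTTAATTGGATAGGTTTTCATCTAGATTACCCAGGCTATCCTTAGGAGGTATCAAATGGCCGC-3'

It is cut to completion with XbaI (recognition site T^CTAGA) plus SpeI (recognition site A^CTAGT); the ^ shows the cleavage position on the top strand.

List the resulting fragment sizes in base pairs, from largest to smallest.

60, 50, 46, 42, 10 bp

XbaI sites (TCTAGA) start at positions 10, 56, 166.
XbaI cuts after the first base of each site, so after positions 10, 56, 166.
The SpeI site (ACTAGT) starts at position 106.
SpeI cuts after the first base of each site, so after position 106.
Combined cut positions: 10, 56, 106, 166.
Linear molecule, 4 cuts → 5 fragments:
  1–10 → 10 bp
  11–56 → 46 bp
  57–106 → 50 bp
  107–166 → 60 bp
  167–208 → 42 bp
Sorted largest to smallest: 60, 50, 46, 42, 10 bp.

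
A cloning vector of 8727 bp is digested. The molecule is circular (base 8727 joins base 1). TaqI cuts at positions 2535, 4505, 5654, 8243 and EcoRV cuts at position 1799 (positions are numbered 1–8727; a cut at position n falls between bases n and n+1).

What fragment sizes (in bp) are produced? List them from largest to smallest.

2589, 2283, 1970, 1149, 736 bp

Combined cut positions (sorted): 1799, 2535, 4505, 5654, 8243.
Circular molecule, 5 cuts → 5 fragments:
  2535 − 1799 = 736 bp
  4505 − 2535 = 1970 bp
  5654 − 4505 = 1149 bp
  8243 − 5654 = 2589 bp
  wrap: 8727 − 8243 + 1799 = 2283 bp
Sorted largest to smallest: 2589, 2283, 1970, 1149, 736 bp.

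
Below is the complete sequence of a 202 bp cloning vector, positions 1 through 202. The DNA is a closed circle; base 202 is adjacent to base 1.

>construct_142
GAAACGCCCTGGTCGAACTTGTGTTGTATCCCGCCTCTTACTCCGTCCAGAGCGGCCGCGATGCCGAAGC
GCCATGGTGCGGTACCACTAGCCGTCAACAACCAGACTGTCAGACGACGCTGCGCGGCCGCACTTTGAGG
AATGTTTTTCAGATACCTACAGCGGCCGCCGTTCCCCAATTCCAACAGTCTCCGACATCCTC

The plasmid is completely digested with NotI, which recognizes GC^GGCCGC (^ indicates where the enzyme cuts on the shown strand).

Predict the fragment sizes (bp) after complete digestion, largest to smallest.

NotI sites (GCGGCCGC) start at positions 52, 124, 162.
NotI cuts after base 2 of each site, so after positions 53, 125, 163.
Circular molecule, 3 cuts → 3 fragments:
  54–125 → 72 bp
  126–163 → 38 bp
  164–202 then 1–53 → 39 + 53 = 92 bp
Sorted largest to smallest: 92, 72, 38 bp.

92, 72, 38 bp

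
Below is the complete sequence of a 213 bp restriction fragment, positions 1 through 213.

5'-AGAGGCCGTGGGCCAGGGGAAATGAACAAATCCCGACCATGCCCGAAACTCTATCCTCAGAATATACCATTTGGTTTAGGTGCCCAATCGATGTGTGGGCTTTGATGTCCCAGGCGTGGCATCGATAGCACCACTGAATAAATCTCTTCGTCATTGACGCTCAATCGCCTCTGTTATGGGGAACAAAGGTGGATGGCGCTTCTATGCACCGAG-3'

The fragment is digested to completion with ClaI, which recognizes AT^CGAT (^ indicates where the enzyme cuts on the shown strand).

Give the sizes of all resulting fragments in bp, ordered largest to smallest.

91, 88, 34 bp

ClaI sites (ATCGAT) start at positions 87, 121.
ClaI cuts after base 2 of each site, so after positions 88, 122.
Linear molecule, 2 cuts → 3 fragments:
  1–88 → 88 bp
  89–122 → 34 bp
  123–213 → 91 bp
Sorted largest to smallest: 91, 88, 34 bp.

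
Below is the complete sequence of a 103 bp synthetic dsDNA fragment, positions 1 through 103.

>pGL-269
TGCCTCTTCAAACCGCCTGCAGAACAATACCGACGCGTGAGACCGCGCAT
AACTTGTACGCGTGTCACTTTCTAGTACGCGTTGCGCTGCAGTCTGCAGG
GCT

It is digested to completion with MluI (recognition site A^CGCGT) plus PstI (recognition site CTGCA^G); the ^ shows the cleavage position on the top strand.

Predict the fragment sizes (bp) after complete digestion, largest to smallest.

25, 21, 19, 14, 12, 7, 5 bp

MluI sites (ACGCGT) start at positions 33, 58, 77.
MluI cuts after the first base of each site, so after positions 33, 58, 77.
PstI sites (CTGCAG) start at positions 17, 87, 94.
PstI cuts after base 5 of each site (before the last base), so after positions 21, 91, 98.
Combined cut positions: 21, 33, 58, 77, 91, 98.
Linear molecule, 6 cuts → 7 fragments:
  1–21 → 21 bp
  22–33 → 12 bp
  34–58 → 25 bp
  59–77 → 19 bp
  78–91 → 14 bp
  92–98 → 7 bp
  99–103 → 5 bp
Sorted largest to smallest: 25, 21, 19, 14, 12, 7, 5 bp.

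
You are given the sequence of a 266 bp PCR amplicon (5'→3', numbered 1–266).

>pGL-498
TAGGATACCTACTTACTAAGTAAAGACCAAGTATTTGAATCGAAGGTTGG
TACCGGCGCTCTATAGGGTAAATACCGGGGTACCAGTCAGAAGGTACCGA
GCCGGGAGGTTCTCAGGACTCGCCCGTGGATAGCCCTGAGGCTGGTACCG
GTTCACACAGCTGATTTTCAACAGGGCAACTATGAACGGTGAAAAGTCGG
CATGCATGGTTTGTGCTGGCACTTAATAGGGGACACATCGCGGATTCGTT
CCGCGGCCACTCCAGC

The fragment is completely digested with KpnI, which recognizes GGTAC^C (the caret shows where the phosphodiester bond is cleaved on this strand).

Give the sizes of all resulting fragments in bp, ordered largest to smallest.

118, 53, 51, 30, 14 bp

KpnI sites (GGTACC) start at positions 49, 79, 93, 144.
KpnI cuts after base 5 of each site (before the last base), so after positions 53, 83, 97, 148.
Linear molecule, 4 cuts → 5 fragments:
  1–53 → 53 bp
  54–83 → 30 bp
  84–97 → 14 bp
  98–148 → 51 bp
  149–266 → 118 bp
Sorted largest to smallest: 118, 53, 51, 30, 14 bp.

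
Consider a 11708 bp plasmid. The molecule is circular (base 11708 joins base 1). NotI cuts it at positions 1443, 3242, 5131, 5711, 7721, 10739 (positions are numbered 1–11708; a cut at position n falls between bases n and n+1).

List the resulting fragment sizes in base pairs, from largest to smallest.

3018, 2412, 2010, 1889, 1799, 580 bp

Circular molecule, 6 cuts → 6 fragments:
  3242 − 1443 = 1799 bp
  5131 − 3242 = 1889 bp
  5711 − 5131 = 580 bp
  7721 − 5711 = 2010 bp
  10739 − 7721 = 3018 bp
  wrap: 11708 − 10739 + 1443 = 2412 bp
Sorted largest to smallest: 3018, 2412, 2010, 1889, 1799, 580 bp.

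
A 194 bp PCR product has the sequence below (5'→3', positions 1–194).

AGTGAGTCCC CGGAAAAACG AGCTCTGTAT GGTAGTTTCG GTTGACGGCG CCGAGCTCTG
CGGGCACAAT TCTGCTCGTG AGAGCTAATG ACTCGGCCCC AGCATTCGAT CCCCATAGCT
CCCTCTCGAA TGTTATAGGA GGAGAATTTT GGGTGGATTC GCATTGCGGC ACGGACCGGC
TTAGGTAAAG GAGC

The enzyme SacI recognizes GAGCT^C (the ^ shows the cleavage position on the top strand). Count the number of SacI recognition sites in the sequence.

GAGCTC occurs starting at positions 20, 53.
SacI cuts at 2 sites.

2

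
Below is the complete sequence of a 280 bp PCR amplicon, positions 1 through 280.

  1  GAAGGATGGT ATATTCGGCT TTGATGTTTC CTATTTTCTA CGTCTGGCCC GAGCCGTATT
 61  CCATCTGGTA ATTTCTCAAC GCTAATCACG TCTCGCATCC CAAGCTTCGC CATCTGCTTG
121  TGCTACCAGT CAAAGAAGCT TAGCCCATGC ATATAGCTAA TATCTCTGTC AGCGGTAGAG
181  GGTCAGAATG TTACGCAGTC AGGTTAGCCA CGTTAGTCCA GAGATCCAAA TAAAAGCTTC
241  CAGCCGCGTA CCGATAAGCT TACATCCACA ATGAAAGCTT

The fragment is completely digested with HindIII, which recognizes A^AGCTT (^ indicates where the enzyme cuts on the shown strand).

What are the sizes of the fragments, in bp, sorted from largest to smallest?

102, 98, 34, 22, 19, 5 bp

HindIII sites (AAGCTT) start at positions 102, 136, 234, 256, 275.
HindIII cuts after the first base of each site, so after positions 102, 136, 234, 256, 275.
Linear molecule, 5 cuts → 6 fragments:
  1–102 → 102 bp
  103–136 → 34 bp
  137–234 → 98 bp
  235–256 → 22 bp
  257–275 → 19 bp
  276–280 → 5 bp
Sorted largest to smallest: 102, 98, 34, 22, 19, 5 bp.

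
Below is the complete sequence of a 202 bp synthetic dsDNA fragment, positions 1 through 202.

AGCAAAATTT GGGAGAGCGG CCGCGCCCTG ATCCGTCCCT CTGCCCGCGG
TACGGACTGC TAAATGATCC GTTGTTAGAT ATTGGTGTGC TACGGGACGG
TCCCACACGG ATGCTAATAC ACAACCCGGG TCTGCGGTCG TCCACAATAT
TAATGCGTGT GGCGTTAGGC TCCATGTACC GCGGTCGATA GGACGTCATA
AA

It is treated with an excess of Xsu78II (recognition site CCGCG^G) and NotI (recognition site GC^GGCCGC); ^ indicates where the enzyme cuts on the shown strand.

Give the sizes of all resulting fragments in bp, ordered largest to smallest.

134, 31, 19, 18 bp

Xsu78II sites (CCGCGG) start at positions 45, 179.
Xsu78II cuts after base 5 of each site (before the last base), so after positions 49, 183.
The NotI site (GCGGCCGC) starts at position 17.
NotI cuts after base 2 of each site, so after position 18.
Combined cut positions: 18, 49, 183.
Linear molecule, 3 cuts → 4 fragments:
  1–18 → 18 bp
  19–49 → 31 bp
  50–183 → 134 bp
  184–202 → 19 bp
Sorted largest to smallest: 134, 31, 19, 18 bp.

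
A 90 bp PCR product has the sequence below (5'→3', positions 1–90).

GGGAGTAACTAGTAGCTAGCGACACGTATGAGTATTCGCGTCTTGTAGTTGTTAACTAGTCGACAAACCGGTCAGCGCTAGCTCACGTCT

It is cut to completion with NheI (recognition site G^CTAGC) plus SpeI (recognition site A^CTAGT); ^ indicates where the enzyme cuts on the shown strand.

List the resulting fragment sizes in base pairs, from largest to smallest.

40, 22, 13, 8, 7 bp

NheI sites (GCTAGC) start at positions 15, 77.
NheI cuts after the first base of each site, so after positions 15, 77.
SpeI sites (ACTAGT) start at positions 8, 55.
SpeI cuts after the first base of each site, so after positions 8, 55.
Combined cut positions: 8, 15, 55, 77.
Linear molecule, 4 cuts → 5 fragments:
  1–8 → 8 bp
  9–15 → 7 bp
  16–55 → 40 bp
  56–77 → 22 bp
  78–90 → 13 bp
Sorted largest to smallest: 40, 22, 13, 8, 7 bp.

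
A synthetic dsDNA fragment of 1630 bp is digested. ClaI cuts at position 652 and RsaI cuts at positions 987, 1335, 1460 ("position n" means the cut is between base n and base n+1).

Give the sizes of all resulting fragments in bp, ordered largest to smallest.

Combined cut positions (sorted): 652, 987, 1335, 1460.
Linear molecule, 4 cuts → 5 fragments:
  652 − 0 = 652 bp
  987 − 652 = 335 bp
  1335 − 987 = 348 bp
  1460 − 1335 = 125 bp
  1630 − 1460 = 170 bp
Sorted largest to smallest: 652, 348, 335, 170, 125 bp.

652, 348, 335, 170, 125 bp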